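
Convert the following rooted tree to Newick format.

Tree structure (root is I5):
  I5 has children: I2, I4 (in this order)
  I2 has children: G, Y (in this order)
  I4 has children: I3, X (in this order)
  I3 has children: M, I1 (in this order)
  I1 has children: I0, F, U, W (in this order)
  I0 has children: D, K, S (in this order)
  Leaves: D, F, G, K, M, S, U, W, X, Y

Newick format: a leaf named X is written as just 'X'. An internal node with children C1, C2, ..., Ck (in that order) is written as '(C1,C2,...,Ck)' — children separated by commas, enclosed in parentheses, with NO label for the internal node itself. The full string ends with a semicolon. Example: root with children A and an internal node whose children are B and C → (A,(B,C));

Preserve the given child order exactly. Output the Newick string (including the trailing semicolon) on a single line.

internal I5 with children ['I2', 'I4']
  internal I2 with children ['G', 'Y']
    leaf 'G' → 'G'
    leaf 'Y' → 'Y'
  → '(G,Y)'
  internal I4 with children ['I3', 'X']
    internal I3 with children ['M', 'I1']
      leaf 'M' → 'M'
      internal I1 with children ['I0', 'F', 'U', 'W']
        internal I0 with children ['D', 'K', 'S']
          leaf 'D' → 'D'
          leaf 'K' → 'K'
          leaf 'S' → 'S'
        → '(D,K,S)'
        leaf 'F' → 'F'
        leaf 'U' → 'U'
        leaf 'W' → 'W'
      → '((D,K,S),F,U,W)'
    → '(M,((D,K,S),F,U,W))'
    leaf 'X' → 'X'
  → '((M,((D,K,S),F,U,W)),X)'
→ '((G,Y),((M,((D,K,S),F,U,W)),X))'
Final: ((G,Y),((M,((D,K,S),F,U,W)),X));

Answer: ((G,Y),((M,((D,K,S),F,U,W)),X));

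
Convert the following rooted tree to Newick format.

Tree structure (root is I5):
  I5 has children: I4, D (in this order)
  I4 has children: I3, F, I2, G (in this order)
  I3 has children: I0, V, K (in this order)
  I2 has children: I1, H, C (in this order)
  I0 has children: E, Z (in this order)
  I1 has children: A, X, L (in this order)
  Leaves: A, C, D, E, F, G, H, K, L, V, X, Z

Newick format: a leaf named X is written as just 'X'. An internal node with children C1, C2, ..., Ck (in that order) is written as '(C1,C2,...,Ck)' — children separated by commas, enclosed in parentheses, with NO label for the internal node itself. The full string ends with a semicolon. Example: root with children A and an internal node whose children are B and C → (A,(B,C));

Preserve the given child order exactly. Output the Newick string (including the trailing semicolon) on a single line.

Answer: ((((E,Z),V,K),F,((A,X,L),H,C),G),D);

Derivation:
internal I5 with children ['I4', 'D']
  internal I4 with children ['I3', 'F', 'I2', 'G']
    internal I3 with children ['I0', 'V', 'K']
      internal I0 with children ['E', 'Z']
        leaf 'E' → 'E'
        leaf 'Z' → 'Z'
      → '(E,Z)'
      leaf 'V' → 'V'
      leaf 'K' → 'K'
    → '((E,Z),V,K)'
    leaf 'F' → 'F'
    internal I2 with children ['I1', 'H', 'C']
      internal I1 with children ['A', 'X', 'L']
        leaf 'A' → 'A'
        leaf 'X' → 'X'
        leaf 'L' → 'L'
      → '(A,X,L)'
      leaf 'H' → 'H'
      leaf 'C' → 'C'
    → '((A,X,L),H,C)'
    leaf 'G' → 'G'
  → '(((E,Z),V,K),F,((A,X,L),H,C),G)'
  leaf 'D' → 'D'
→ '((((E,Z),V,K),F,((A,X,L),H,C),G),D)'
Final: ((((E,Z),V,K),F,((A,X,L),H,C),G),D);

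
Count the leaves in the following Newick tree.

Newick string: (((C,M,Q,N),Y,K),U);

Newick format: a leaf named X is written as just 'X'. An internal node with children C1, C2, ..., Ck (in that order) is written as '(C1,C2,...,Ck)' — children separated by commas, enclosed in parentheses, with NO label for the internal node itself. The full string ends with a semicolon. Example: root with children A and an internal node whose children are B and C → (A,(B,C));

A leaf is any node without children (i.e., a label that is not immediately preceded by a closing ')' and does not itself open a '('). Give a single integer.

Newick: (((C,M,Q,N),Y,K),U);
Scan left-to-right; a leaf is any maximal label run not followed by '(':
  pos 3: leaf 'C' → count = 1
  pos 5: leaf 'M' → count = 2
  pos 7: leaf 'Q' → count = 3
  pos 9: leaf 'N' → count = 4
  pos 12: leaf 'Y' → count = 5
  pos 14: leaf 'K' → count = 6
  pos 17: leaf 'U' → count = 7
Total leaves: 7

Answer: 7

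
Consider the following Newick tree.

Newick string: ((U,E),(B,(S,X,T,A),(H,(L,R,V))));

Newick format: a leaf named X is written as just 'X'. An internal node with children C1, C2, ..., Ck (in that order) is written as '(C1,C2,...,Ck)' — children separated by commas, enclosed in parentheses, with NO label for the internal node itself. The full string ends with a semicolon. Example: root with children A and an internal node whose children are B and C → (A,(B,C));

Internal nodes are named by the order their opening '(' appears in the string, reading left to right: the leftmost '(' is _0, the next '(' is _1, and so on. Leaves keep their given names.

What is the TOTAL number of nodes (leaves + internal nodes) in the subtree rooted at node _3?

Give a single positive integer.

Newick: ((U,E),(B,(S,X,T,A),(H,(L,R,V))));
Locate _3: it is the '(' at position 10 (the 4th '(' reading left to right).
Query: subtree rooted at _3
_3: subtree_size = 1 + 4
  S: subtree_size = 1 + 0
  X: subtree_size = 1 + 0
  T: subtree_size = 1 + 0
  A: subtree_size = 1 + 0
Total subtree size of _3: 5

Answer: 5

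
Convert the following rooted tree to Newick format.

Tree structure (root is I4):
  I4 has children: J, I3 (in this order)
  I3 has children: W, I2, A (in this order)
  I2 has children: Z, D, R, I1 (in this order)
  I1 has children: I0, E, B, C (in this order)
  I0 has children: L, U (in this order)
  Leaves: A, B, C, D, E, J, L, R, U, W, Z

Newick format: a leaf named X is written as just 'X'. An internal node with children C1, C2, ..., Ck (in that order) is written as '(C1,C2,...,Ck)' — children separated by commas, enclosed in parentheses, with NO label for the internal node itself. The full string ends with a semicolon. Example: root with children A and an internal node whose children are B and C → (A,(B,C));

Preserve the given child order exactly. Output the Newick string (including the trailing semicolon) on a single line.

Answer: (J,(W,(Z,D,R,((L,U),E,B,C)),A));

Derivation:
internal I4 with children ['J', 'I3']
  leaf 'J' → 'J'
  internal I3 with children ['W', 'I2', 'A']
    leaf 'W' → 'W'
    internal I2 with children ['Z', 'D', 'R', 'I1']
      leaf 'Z' → 'Z'
      leaf 'D' → 'D'
      leaf 'R' → 'R'
      internal I1 with children ['I0', 'E', 'B', 'C']
        internal I0 with children ['L', 'U']
          leaf 'L' → 'L'
          leaf 'U' → 'U'
        → '(L,U)'
        leaf 'E' → 'E'
        leaf 'B' → 'B'
        leaf 'C' → 'C'
      → '((L,U),E,B,C)'
    → '(Z,D,R,((L,U),E,B,C))'
    leaf 'A' → 'A'
  → '(W,(Z,D,R,((L,U),E,B,C)),A)'
→ '(J,(W,(Z,D,R,((L,U),E,B,C)),A))'
Final: (J,(W,(Z,D,R,((L,U),E,B,C)),A));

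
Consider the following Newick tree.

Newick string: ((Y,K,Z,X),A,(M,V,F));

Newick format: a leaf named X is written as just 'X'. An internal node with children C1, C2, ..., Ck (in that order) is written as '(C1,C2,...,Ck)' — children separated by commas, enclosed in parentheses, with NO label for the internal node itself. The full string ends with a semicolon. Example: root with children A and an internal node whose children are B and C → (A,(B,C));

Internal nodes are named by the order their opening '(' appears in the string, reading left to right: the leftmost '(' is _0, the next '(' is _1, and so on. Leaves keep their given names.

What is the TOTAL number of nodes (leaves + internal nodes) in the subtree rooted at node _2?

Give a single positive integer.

Newick: ((Y,K,Z,X),A,(M,V,F));
Locate _2: it is the '(' at position 13 (the 3rd '(' reading left to right).
Query: subtree rooted at _2
_2: subtree_size = 1 + 3
  M: subtree_size = 1 + 0
  V: subtree_size = 1 + 0
  F: subtree_size = 1 + 0
Total subtree size of _2: 4

Answer: 4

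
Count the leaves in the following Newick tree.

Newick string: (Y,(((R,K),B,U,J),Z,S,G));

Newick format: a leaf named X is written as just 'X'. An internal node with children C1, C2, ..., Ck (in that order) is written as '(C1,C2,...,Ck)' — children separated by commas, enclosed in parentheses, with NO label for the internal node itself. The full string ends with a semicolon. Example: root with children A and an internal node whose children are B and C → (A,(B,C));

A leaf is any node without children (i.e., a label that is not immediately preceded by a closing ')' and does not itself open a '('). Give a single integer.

Newick: (Y,(((R,K),B,U,J),Z,S,G));
Scan left-to-right; a leaf is any maximal label run not followed by '(':
  pos 1: leaf 'Y' → count = 1
  pos 6: leaf 'R' → count = 2
  pos 8: leaf 'K' → count = 3
  pos 11: leaf 'B' → count = 4
  pos 13: leaf 'U' → count = 5
  pos 15: leaf 'J' → count = 6
  pos 18: leaf 'Z' → count = 7
  pos 20: leaf 'S' → count = 8
  pos 22: leaf 'G' → count = 9
Total leaves: 9

Answer: 9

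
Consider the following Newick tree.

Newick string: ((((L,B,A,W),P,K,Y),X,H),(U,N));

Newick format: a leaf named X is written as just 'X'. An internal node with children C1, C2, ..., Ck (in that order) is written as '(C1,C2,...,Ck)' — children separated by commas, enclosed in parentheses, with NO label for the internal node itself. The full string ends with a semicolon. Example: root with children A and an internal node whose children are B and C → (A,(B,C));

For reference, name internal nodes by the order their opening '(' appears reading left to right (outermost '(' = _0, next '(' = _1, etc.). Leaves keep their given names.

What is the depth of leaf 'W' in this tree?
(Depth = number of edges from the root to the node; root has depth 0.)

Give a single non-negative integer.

Newick: ((((L,B,A,W),P,K,Y),X,H),(U,N));
Naming internals by '(' encounter order: outermost '(' = _0, next = _1, ...
Query node: W
Path from root: _0 -> _1 -> _2 -> _3 -> W
Depth of W: 4 (number of edges from root)

Answer: 4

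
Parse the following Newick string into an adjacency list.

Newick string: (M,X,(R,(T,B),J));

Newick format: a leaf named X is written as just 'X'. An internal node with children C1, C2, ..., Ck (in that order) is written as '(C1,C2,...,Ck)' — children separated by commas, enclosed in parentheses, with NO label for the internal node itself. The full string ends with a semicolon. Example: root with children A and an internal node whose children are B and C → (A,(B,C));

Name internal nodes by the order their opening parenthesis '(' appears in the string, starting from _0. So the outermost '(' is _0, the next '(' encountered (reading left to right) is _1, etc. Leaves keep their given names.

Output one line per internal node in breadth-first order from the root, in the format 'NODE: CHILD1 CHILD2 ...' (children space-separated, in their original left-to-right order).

Input: (M,X,(R,(T,B),J));
Scanning left-to-right, naming '(' by encounter order:
  pos 0: '(' -> open internal node _0 (depth 1)
  pos 5: '(' -> open internal node _1 (depth 2)
  pos 8: '(' -> open internal node _2 (depth 3)
  pos 12: ')' -> close internal node _2 (now at depth 2)
  pos 15: ')' -> close internal node _1 (now at depth 1)
  pos 16: ')' -> close internal node _0 (now at depth 0)
Total internal nodes: 3
BFS adjacency from root:
  _0: M X _1
  _1: R _2 J
  _2: T B

Answer: _0: M X _1
_1: R _2 J
_2: T B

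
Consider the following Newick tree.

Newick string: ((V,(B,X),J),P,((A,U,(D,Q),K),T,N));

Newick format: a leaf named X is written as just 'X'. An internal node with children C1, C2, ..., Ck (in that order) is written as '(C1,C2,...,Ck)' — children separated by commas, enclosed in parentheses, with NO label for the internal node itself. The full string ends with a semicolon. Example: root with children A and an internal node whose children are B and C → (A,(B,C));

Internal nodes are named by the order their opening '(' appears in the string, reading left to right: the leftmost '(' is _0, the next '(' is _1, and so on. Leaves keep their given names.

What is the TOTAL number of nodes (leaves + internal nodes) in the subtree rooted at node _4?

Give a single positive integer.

Answer: 7

Derivation:
Newick: ((V,(B,X),J),P,((A,U,(D,Q),K),T,N));
Locate _4: it is the '(' at position 16 (the 5th '(' reading left to right).
Query: subtree rooted at _4
_4: subtree_size = 1 + 6
  A: subtree_size = 1 + 0
  U: subtree_size = 1 + 0
  _5: subtree_size = 1 + 2
    D: subtree_size = 1 + 0
    Q: subtree_size = 1 + 0
  K: subtree_size = 1 + 0
Total subtree size of _4: 7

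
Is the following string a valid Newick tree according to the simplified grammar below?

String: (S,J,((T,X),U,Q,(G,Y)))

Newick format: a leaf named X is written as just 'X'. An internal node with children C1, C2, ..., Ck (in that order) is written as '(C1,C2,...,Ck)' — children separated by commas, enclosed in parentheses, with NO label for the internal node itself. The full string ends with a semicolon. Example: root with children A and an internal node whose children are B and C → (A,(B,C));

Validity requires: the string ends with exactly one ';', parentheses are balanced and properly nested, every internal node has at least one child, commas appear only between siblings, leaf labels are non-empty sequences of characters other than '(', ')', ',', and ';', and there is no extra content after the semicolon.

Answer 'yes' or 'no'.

Input: (S,J,((T,X),U,Q,(G,Y)))
Paren balance: 4 '(' vs 4 ')' OK
Ends with single ';': False
Full parse: FAILS (must end with ;)
Valid: False

Answer: no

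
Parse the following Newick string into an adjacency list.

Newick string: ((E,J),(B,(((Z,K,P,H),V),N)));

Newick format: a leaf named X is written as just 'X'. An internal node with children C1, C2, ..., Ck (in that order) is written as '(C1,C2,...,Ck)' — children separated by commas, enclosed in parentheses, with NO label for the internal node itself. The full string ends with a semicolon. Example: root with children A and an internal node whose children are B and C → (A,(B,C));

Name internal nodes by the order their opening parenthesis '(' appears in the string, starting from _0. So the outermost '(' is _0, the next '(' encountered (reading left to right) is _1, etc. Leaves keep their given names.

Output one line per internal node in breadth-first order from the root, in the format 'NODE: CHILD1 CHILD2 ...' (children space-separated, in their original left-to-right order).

Answer: _0: _1 _2
_1: E J
_2: B _3
_3: _4 N
_4: _5 V
_5: Z K P H

Derivation:
Input: ((E,J),(B,(((Z,K,P,H),V),N)));
Scanning left-to-right, naming '(' by encounter order:
  pos 0: '(' -> open internal node _0 (depth 1)
  pos 1: '(' -> open internal node _1 (depth 2)
  pos 5: ')' -> close internal node _1 (now at depth 1)
  pos 7: '(' -> open internal node _2 (depth 2)
  pos 10: '(' -> open internal node _3 (depth 3)
  pos 11: '(' -> open internal node _4 (depth 4)
  pos 12: '(' -> open internal node _5 (depth 5)
  pos 20: ')' -> close internal node _5 (now at depth 4)
  pos 23: ')' -> close internal node _4 (now at depth 3)
  pos 26: ')' -> close internal node _3 (now at depth 2)
  pos 27: ')' -> close internal node _2 (now at depth 1)
  pos 28: ')' -> close internal node _0 (now at depth 0)
Total internal nodes: 6
BFS adjacency from root:
  _0: _1 _2
  _1: E J
  _2: B _3
  _3: _4 N
  _4: _5 V
  _5: Z K P H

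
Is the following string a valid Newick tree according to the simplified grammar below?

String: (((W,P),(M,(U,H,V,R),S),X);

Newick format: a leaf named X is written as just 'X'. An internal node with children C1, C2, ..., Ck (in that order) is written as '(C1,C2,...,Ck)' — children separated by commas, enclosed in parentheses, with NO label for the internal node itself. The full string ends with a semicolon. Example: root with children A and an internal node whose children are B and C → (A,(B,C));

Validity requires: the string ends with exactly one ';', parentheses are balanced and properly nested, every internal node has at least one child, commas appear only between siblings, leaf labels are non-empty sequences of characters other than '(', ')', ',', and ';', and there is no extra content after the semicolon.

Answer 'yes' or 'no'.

Input: (((W,P),(M,(U,H,V,R),S),X);
Paren balance: 5 '(' vs 4 ')' MISMATCH
Ends with single ';': True
Full parse: FAILS (expected , or ) at pos 26)
Valid: False

Answer: no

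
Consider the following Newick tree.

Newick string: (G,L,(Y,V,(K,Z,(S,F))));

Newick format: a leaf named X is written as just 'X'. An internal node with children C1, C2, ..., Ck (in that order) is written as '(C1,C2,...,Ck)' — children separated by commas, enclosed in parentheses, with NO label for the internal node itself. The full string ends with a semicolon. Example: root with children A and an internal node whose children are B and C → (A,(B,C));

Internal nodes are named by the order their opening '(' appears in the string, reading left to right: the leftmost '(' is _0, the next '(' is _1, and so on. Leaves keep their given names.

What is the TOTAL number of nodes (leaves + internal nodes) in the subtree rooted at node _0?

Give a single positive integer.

Answer: 12

Derivation:
Newick: (G,L,(Y,V,(K,Z,(S,F))));
Locate _0: it is the '(' at position 0 (the 1st '(' reading left to right).
Query: subtree rooted at _0
_0: subtree_size = 1 + 11
  G: subtree_size = 1 + 0
  L: subtree_size = 1 + 0
  _1: subtree_size = 1 + 8
    Y: subtree_size = 1 + 0
    V: subtree_size = 1 + 0
    _2: subtree_size = 1 + 5
      K: subtree_size = 1 + 0
      Z: subtree_size = 1 + 0
      _3: subtree_size = 1 + 2
        S: subtree_size = 1 + 0
        F: subtree_size = 1 + 0
Total subtree size of _0: 12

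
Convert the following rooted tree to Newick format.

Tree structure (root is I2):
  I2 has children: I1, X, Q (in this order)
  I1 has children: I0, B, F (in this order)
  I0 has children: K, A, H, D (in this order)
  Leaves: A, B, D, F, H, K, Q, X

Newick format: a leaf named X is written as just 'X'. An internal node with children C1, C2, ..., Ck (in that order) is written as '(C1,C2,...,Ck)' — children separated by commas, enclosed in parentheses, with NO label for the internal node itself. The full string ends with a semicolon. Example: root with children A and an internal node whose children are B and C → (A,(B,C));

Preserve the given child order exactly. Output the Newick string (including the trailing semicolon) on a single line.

Answer: (((K,A,H,D),B,F),X,Q);

Derivation:
internal I2 with children ['I1', 'X', 'Q']
  internal I1 with children ['I0', 'B', 'F']
    internal I0 with children ['K', 'A', 'H', 'D']
      leaf 'K' → 'K'
      leaf 'A' → 'A'
      leaf 'H' → 'H'
      leaf 'D' → 'D'
    → '(K,A,H,D)'
    leaf 'B' → 'B'
    leaf 'F' → 'F'
  → '((K,A,H,D),B,F)'
  leaf 'X' → 'X'
  leaf 'Q' → 'Q'
→ '(((K,A,H,D),B,F),X,Q)'
Final: (((K,A,H,D),B,F),X,Q);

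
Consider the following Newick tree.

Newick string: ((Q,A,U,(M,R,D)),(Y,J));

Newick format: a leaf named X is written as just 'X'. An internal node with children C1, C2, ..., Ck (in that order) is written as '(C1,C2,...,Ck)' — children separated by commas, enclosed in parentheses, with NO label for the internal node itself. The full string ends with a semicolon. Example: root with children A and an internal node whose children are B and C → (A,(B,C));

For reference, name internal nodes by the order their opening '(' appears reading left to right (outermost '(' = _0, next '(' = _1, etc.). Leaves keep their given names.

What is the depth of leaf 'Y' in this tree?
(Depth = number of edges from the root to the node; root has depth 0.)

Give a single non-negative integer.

Newick: ((Q,A,U,(M,R,D)),(Y,J));
Naming internals by '(' encounter order: outermost '(' = _0, next = _1, ...
Query node: Y
Path from root: _0 -> _3 -> Y
Depth of Y: 2 (number of edges from root)

Answer: 2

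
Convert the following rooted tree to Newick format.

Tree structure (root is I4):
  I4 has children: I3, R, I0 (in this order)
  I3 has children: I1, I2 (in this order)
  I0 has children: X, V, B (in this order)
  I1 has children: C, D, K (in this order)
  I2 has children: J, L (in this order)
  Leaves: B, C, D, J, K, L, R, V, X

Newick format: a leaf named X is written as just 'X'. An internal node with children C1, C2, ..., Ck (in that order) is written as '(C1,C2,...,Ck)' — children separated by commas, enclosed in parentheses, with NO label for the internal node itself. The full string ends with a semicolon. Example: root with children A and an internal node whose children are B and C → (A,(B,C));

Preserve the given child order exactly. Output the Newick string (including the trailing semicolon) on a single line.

internal I4 with children ['I3', 'R', 'I0']
  internal I3 with children ['I1', 'I2']
    internal I1 with children ['C', 'D', 'K']
      leaf 'C' → 'C'
      leaf 'D' → 'D'
      leaf 'K' → 'K'
    → '(C,D,K)'
    internal I2 with children ['J', 'L']
      leaf 'J' → 'J'
      leaf 'L' → 'L'
    → '(J,L)'
  → '((C,D,K),(J,L))'
  leaf 'R' → 'R'
  internal I0 with children ['X', 'V', 'B']
    leaf 'X' → 'X'
    leaf 'V' → 'V'
    leaf 'B' → 'B'
  → '(X,V,B)'
→ '(((C,D,K),(J,L)),R,(X,V,B))'
Final: (((C,D,K),(J,L)),R,(X,V,B));

Answer: (((C,D,K),(J,L)),R,(X,V,B));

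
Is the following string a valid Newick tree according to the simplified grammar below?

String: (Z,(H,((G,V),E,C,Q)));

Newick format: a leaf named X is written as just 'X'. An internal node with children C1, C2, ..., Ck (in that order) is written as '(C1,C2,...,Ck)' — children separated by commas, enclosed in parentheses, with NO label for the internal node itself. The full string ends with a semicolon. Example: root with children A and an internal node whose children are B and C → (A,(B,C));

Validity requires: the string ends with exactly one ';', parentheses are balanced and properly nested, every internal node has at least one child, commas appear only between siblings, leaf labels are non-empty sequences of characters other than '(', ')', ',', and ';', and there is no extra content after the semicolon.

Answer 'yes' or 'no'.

Answer: yes

Derivation:
Input: (Z,(H,((G,V),E,C,Q)));
Paren balance: 4 '(' vs 4 ')' OK
Ends with single ';': True
Full parse: OK
Valid: True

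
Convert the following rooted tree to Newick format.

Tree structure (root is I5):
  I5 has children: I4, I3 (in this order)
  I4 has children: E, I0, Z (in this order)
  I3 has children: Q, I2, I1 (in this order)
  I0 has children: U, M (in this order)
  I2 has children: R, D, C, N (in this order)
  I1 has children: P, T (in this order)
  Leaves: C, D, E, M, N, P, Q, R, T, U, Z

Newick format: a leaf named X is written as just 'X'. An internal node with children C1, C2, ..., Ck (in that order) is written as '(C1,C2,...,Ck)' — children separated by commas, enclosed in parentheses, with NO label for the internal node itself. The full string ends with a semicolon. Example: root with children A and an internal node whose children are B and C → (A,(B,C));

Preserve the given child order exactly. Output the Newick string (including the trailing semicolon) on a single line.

internal I5 with children ['I4', 'I3']
  internal I4 with children ['E', 'I0', 'Z']
    leaf 'E' → 'E'
    internal I0 with children ['U', 'M']
      leaf 'U' → 'U'
      leaf 'M' → 'M'
    → '(U,M)'
    leaf 'Z' → 'Z'
  → '(E,(U,M),Z)'
  internal I3 with children ['Q', 'I2', 'I1']
    leaf 'Q' → 'Q'
    internal I2 with children ['R', 'D', 'C', 'N']
      leaf 'R' → 'R'
      leaf 'D' → 'D'
      leaf 'C' → 'C'
      leaf 'N' → 'N'
    → '(R,D,C,N)'
    internal I1 with children ['P', 'T']
      leaf 'P' → 'P'
      leaf 'T' → 'T'
    → '(P,T)'
  → '(Q,(R,D,C,N),(P,T))'
→ '((E,(U,M),Z),(Q,(R,D,C,N),(P,T)))'
Final: ((E,(U,M),Z),(Q,(R,D,C,N),(P,T)));

Answer: ((E,(U,M),Z),(Q,(R,D,C,N),(P,T)));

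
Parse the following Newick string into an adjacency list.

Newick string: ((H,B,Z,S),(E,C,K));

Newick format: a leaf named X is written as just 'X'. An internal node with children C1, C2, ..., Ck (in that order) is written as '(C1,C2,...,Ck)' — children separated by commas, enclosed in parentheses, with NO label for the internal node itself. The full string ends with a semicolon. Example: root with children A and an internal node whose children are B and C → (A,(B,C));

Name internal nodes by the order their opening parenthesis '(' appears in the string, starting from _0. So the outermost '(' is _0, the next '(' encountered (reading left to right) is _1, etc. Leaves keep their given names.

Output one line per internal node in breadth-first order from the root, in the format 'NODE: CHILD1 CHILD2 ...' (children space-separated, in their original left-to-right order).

Input: ((H,B,Z,S),(E,C,K));
Scanning left-to-right, naming '(' by encounter order:
  pos 0: '(' -> open internal node _0 (depth 1)
  pos 1: '(' -> open internal node _1 (depth 2)
  pos 9: ')' -> close internal node _1 (now at depth 1)
  pos 11: '(' -> open internal node _2 (depth 2)
  pos 17: ')' -> close internal node _2 (now at depth 1)
  pos 18: ')' -> close internal node _0 (now at depth 0)
Total internal nodes: 3
BFS adjacency from root:
  _0: _1 _2
  _1: H B Z S
  _2: E C K

Answer: _0: _1 _2
_1: H B Z S
_2: E C K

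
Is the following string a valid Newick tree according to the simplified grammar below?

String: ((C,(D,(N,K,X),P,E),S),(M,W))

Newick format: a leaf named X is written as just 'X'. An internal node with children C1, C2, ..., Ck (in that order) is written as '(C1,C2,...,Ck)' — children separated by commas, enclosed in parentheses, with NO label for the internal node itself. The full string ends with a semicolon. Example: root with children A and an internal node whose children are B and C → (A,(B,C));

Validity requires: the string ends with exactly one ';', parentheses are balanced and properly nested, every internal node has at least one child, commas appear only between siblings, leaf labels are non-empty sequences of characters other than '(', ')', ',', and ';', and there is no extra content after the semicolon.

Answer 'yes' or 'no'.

Answer: no

Derivation:
Input: ((C,(D,(N,K,X),P,E),S),(M,W))
Paren balance: 5 '(' vs 5 ')' OK
Ends with single ';': False
Full parse: FAILS (must end with ;)
Valid: False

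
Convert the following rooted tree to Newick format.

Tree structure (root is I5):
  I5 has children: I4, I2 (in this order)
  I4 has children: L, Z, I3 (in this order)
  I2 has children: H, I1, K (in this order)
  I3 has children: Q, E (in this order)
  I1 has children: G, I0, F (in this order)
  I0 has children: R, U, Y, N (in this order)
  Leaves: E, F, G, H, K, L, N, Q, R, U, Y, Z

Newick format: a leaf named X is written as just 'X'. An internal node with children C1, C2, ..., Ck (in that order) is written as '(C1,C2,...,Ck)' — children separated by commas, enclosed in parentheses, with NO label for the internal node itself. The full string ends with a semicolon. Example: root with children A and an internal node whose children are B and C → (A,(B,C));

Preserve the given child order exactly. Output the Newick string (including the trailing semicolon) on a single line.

Answer: ((L,Z,(Q,E)),(H,(G,(R,U,Y,N),F),K));

Derivation:
internal I5 with children ['I4', 'I2']
  internal I4 with children ['L', 'Z', 'I3']
    leaf 'L' → 'L'
    leaf 'Z' → 'Z'
    internal I3 with children ['Q', 'E']
      leaf 'Q' → 'Q'
      leaf 'E' → 'E'
    → '(Q,E)'
  → '(L,Z,(Q,E))'
  internal I2 with children ['H', 'I1', 'K']
    leaf 'H' → 'H'
    internal I1 with children ['G', 'I0', 'F']
      leaf 'G' → 'G'
      internal I0 with children ['R', 'U', 'Y', 'N']
        leaf 'R' → 'R'
        leaf 'U' → 'U'
        leaf 'Y' → 'Y'
        leaf 'N' → 'N'
      → '(R,U,Y,N)'
      leaf 'F' → 'F'
    → '(G,(R,U,Y,N),F)'
    leaf 'K' → 'K'
  → '(H,(G,(R,U,Y,N),F),K)'
→ '((L,Z,(Q,E)),(H,(G,(R,U,Y,N),F),K))'
Final: ((L,Z,(Q,E)),(H,(G,(R,U,Y,N),F),K));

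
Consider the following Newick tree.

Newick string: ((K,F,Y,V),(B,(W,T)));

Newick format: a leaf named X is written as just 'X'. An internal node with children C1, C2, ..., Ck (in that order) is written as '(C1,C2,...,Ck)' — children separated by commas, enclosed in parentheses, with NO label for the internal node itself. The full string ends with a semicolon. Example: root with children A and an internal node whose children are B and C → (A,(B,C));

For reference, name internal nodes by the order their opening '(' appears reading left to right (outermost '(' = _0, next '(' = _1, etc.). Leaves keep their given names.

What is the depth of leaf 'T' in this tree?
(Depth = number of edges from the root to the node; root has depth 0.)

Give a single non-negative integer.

Answer: 3

Derivation:
Newick: ((K,F,Y,V),(B,(W,T)));
Naming internals by '(' encounter order: outermost '(' = _0, next = _1, ...
Query node: T
Path from root: _0 -> _2 -> _3 -> T
Depth of T: 3 (number of edges from root)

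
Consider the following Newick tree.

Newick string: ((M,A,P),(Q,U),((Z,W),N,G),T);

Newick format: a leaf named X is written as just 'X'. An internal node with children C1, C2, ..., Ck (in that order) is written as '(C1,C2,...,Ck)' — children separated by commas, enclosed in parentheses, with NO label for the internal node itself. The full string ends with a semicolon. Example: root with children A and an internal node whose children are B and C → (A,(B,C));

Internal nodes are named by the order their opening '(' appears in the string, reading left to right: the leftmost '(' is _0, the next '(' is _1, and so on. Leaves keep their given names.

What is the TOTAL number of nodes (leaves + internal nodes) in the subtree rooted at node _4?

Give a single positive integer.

Newick: ((M,A,P),(Q,U),((Z,W),N,G),T);
Locate _4: it is the '(' at position 16 (the 5th '(' reading left to right).
Query: subtree rooted at _4
_4: subtree_size = 1 + 2
  Z: subtree_size = 1 + 0
  W: subtree_size = 1 + 0
Total subtree size of _4: 3

Answer: 3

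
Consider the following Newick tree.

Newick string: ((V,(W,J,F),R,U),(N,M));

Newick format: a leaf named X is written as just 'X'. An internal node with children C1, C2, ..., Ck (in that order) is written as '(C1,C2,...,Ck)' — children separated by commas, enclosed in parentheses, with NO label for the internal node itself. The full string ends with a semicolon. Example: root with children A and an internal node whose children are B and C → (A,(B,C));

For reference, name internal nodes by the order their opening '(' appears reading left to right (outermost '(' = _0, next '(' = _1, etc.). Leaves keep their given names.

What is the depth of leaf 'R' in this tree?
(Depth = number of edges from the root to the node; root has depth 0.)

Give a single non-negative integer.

Newick: ((V,(W,J,F),R,U),(N,M));
Naming internals by '(' encounter order: outermost '(' = _0, next = _1, ...
Query node: R
Path from root: _0 -> _1 -> R
Depth of R: 2 (number of edges from root)

Answer: 2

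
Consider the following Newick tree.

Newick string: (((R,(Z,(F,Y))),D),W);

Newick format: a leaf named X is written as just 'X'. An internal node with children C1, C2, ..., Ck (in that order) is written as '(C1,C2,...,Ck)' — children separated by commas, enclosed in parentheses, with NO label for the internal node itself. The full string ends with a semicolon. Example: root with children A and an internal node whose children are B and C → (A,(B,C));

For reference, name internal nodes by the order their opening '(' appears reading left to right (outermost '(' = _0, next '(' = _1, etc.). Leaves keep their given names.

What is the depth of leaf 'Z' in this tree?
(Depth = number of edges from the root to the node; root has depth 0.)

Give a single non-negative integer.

Answer: 4

Derivation:
Newick: (((R,(Z,(F,Y))),D),W);
Naming internals by '(' encounter order: outermost '(' = _0, next = _1, ...
Query node: Z
Path from root: _0 -> _1 -> _2 -> _3 -> Z
Depth of Z: 4 (number of edges from root)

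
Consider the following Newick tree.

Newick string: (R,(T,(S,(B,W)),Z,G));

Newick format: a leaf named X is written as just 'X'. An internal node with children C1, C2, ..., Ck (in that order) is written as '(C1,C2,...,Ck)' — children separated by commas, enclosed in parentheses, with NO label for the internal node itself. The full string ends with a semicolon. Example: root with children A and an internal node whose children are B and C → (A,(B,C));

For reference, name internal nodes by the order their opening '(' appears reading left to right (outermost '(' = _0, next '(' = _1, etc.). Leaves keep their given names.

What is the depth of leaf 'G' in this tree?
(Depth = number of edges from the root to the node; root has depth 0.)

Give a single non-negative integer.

Newick: (R,(T,(S,(B,W)),Z,G));
Naming internals by '(' encounter order: outermost '(' = _0, next = _1, ...
Query node: G
Path from root: _0 -> _1 -> G
Depth of G: 2 (number of edges from root)

Answer: 2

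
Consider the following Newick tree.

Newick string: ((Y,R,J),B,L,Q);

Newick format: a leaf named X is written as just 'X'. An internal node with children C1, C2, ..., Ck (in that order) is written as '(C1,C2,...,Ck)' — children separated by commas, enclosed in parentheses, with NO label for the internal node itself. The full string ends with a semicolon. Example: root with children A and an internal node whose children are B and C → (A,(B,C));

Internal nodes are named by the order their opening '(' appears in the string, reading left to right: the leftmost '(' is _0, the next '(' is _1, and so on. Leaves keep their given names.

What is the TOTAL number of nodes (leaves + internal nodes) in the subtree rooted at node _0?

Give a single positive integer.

Answer: 8

Derivation:
Newick: ((Y,R,J),B,L,Q);
Locate _0: it is the '(' at position 0 (the 1st '(' reading left to right).
Query: subtree rooted at _0
_0: subtree_size = 1 + 7
  _1: subtree_size = 1 + 3
    Y: subtree_size = 1 + 0
    R: subtree_size = 1 + 0
    J: subtree_size = 1 + 0
  B: subtree_size = 1 + 0
  L: subtree_size = 1 + 0
  Q: subtree_size = 1 + 0
Total subtree size of _0: 8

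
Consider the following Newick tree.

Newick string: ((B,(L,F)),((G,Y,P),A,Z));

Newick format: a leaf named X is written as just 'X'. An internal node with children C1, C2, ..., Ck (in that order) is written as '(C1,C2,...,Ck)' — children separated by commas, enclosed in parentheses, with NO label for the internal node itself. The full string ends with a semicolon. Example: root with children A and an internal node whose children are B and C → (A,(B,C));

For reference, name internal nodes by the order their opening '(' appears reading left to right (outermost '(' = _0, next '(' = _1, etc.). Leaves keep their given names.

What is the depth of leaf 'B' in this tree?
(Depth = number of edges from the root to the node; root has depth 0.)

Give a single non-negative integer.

Newick: ((B,(L,F)),((G,Y,P),A,Z));
Naming internals by '(' encounter order: outermost '(' = _0, next = _1, ...
Query node: B
Path from root: _0 -> _1 -> B
Depth of B: 2 (number of edges from root)

Answer: 2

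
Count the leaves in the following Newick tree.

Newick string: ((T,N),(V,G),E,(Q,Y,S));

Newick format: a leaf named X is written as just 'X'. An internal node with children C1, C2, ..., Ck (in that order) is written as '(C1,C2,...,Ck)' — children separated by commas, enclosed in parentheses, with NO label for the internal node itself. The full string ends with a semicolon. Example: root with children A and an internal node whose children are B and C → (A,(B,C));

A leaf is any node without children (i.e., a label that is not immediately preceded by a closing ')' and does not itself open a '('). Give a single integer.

Newick: ((T,N),(V,G),E,(Q,Y,S));
Scan left-to-right; a leaf is any maximal label run not followed by '(':
  pos 2: leaf 'T' → count = 1
  pos 4: leaf 'N' → count = 2
  pos 8: leaf 'V' → count = 3
  pos 10: leaf 'G' → count = 4
  pos 13: leaf 'E' → count = 5
  pos 16: leaf 'Q' → count = 6
  pos 18: leaf 'Y' → count = 7
  pos 20: leaf 'S' → count = 8
Total leaves: 8

Answer: 8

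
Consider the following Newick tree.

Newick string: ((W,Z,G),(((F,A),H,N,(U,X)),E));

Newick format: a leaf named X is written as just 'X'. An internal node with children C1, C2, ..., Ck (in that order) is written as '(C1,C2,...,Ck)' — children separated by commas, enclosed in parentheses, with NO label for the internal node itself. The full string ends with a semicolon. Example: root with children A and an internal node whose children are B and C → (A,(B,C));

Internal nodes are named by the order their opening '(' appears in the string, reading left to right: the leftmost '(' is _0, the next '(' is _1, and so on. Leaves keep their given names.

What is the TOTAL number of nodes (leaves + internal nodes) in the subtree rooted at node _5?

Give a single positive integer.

Newick: ((W,Z,G),(((F,A),H,N,(U,X)),E));
Locate _5: it is the '(' at position 21 (the 6th '(' reading left to right).
Query: subtree rooted at _5
_5: subtree_size = 1 + 2
  U: subtree_size = 1 + 0
  X: subtree_size = 1 + 0
Total subtree size of _5: 3

Answer: 3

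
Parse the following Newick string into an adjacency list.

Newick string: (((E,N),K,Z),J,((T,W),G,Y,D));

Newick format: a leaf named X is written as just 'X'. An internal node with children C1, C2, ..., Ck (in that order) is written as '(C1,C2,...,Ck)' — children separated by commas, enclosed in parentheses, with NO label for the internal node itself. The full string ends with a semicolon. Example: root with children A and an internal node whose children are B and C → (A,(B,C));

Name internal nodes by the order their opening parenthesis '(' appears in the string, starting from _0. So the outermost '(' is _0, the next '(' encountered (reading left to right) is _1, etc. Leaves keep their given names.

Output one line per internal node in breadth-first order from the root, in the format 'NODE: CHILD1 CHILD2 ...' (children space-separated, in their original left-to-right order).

Input: (((E,N),K,Z),J,((T,W),G,Y,D));
Scanning left-to-right, naming '(' by encounter order:
  pos 0: '(' -> open internal node _0 (depth 1)
  pos 1: '(' -> open internal node _1 (depth 2)
  pos 2: '(' -> open internal node _2 (depth 3)
  pos 6: ')' -> close internal node _2 (now at depth 2)
  pos 11: ')' -> close internal node _1 (now at depth 1)
  pos 15: '(' -> open internal node _3 (depth 2)
  pos 16: '(' -> open internal node _4 (depth 3)
  pos 20: ')' -> close internal node _4 (now at depth 2)
  pos 27: ')' -> close internal node _3 (now at depth 1)
  pos 28: ')' -> close internal node _0 (now at depth 0)
Total internal nodes: 5
BFS adjacency from root:
  _0: _1 J _3
  _1: _2 K Z
  _3: _4 G Y D
  _2: E N
  _4: T W

Answer: _0: _1 J _3
_1: _2 K Z
_3: _4 G Y D
_2: E N
_4: T W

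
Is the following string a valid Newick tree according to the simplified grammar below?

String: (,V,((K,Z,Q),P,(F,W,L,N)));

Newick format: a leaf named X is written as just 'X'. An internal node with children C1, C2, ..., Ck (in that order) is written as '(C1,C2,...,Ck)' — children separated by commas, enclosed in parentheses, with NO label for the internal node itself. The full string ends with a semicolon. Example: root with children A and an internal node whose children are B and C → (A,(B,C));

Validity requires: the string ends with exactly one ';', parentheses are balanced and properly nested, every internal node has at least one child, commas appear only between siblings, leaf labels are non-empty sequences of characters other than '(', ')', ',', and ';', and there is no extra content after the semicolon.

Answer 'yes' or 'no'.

Input: (,V,((K,Z,Q),P,(F,W,L,N)));
Paren balance: 4 '(' vs 4 ')' OK
Ends with single ';': True
Full parse: FAILS (empty leaf label at pos 1)
Valid: False

Answer: no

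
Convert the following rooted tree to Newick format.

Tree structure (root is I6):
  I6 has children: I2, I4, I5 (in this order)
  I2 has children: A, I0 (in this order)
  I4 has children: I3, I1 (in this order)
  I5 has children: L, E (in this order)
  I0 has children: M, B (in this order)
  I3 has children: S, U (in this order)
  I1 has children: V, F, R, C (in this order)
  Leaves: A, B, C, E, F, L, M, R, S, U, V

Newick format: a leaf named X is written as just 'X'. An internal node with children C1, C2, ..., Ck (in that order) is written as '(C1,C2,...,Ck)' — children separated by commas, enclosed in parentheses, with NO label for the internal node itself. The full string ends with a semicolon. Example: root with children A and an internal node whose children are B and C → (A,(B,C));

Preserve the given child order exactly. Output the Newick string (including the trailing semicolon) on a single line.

Answer: ((A,(M,B)),((S,U),(V,F,R,C)),(L,E));

Derivation:
internal I6 with children ['I2', 'I4', 'I5']
  internal I2 with children ['A', 'I0']
    leaf 'A' → 'A'
    internal I0 with children ['M', 'B']
      leaf 'M' → 'M'
      leaf 'B' → 'B'
    → '(M,B)'
  → '(A,(M,B))'
  internal I4 with children ['I3', 'I1']
    internal I3 with children ['S', 'U']
      leaf 'S' → 'S'
      leaf 'U' → 'U'
    → '(S,U)'
    internal I1 with children ['V', 'F', 'R', 'C']
      leaf 'V' → 'V'
      leaf 'F' → 'F'
      leaf 'R' → 'R'
      leaf 'C' → 'C'
    → '(V,F,R,C)'
  → '((S,U),(V,F,R,C))'
  internal I5 with children ['L', 'E']
    leaf 'L' → 'L'
    leaf 'E' → 'E'
  → '(L,E)'
→ '((A,(M,B)),((S,U),(V,F,R,C)),(L,E))'
Final: ((A,(M,B)),((S,U),(V,F,R,C)),(L,E));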